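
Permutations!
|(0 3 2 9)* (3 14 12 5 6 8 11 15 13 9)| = |(0 14 12 5 6 8 11 15 13 9)(2 3)| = 10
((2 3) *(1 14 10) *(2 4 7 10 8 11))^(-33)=((1 14 8 11 2 3 4 7 10))^(-33)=(1 11 4)(2 7 14)(3 10 8)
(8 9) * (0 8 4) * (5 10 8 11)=(0 11 5 10 8 9 4)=[11, 1, 2, 3, 0, 10, 6, 7, 9, 4, 8, 5]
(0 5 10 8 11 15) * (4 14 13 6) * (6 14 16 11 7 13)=(0 5 10 8 7 13 14 6 4 16 11 15)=[5, 1, 2, 3, 16, 10, 4, 13, 7, 9, 8, 15, 12, 14, 6, 0, 11]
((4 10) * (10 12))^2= ((4 12 10))^2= (4 10 12)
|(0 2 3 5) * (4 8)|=|(0 2 3 5)(4 8)|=4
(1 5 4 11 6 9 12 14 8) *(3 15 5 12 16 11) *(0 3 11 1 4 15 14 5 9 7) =[3, 12, 2, 14, 11, 15, 7, 0, 4, 16, 10, 6, 5, 13, 8, 9, 1] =(0 3 14 8 4 11 6 7)(1 12 5 15 9 16)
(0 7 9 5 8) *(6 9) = [7, 1, 2, 3, 4, 8, 9, 6, 0, 5] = (0 7 6 9 5 8)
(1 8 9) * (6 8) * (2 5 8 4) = (1 6 4 2 5 8 9) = [0, 6, 5, 3, 2, 8, 4, 7, 9, 1]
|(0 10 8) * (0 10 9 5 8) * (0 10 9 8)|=4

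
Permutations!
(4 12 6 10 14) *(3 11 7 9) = (3 11 7 9)(4 12 6 10 14) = [0, 1, 2, 11, 12, 5, 10, 9, 8, 3, 14, 7, 6, 13, 4]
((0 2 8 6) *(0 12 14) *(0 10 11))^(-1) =((0 2 8 6 12 14 10 11))^(-1) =(0 11 10 14 12 6 8 2)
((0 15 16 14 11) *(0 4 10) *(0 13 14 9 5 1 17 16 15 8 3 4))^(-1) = (0 11 14 13 10 4 3 8)(1 5 9 16 17) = ((0 8 3 4 10 13 14 11)(1 17 16 9 5))^(-1)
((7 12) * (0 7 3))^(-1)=(0 3 12 7)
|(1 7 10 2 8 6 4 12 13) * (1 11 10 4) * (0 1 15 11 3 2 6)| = 36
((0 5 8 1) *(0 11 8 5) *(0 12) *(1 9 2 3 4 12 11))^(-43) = ((0 11 8 9 2 3 4 12))^(-43) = (0 3 8 12 2 11 4 9)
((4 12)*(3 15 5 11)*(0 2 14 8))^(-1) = ((0 2 14 8)(3 15 5 11)(4 12))^(-1) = (0 8 14 2)(3 11 5 15)(4 12)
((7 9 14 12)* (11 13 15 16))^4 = ((7 9 14 12)(11 13 15 16))^4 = (16)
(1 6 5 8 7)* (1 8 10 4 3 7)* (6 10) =[0, 10, 2, 7, 3, 6, 5, 8, 1, 9, 4] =(1 10 4 3 7 8)(5 6)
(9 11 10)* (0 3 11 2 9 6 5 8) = (0 3 11 10 6 5 8)(2 9) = [3, 1, 9, 11, 4, 8, 5, 7, 0, 2, 6, 10]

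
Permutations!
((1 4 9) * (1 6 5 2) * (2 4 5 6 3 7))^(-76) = (1 5 4 9 3 7 2)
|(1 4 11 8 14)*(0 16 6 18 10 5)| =|(0 16 6 18 10 5)(1 4 11 8 14)| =30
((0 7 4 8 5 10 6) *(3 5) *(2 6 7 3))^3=(0 10 8)(2 3 7)(4 6 5)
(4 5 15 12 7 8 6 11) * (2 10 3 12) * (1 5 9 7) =(1 5 15 2 10 3 12)(4 9 7 8 6 11) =[0, 5, 10, 12, 9, 15, 11, 8, 6, 7, 3, 4, 1, 13, 14, 2]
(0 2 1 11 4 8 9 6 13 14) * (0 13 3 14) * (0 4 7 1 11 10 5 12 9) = [2, 10, 11, 14, 8, 12, 3, 1, 0, 6, 5, 7, 9, 4, 13] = (0 2 11 7 1 10 5 12 9 6 3 14 13 4 8)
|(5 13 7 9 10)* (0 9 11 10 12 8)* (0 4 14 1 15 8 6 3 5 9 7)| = |(0 7 11 10 9 12 6 3 5 13)(1 15 8 4 14)| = 10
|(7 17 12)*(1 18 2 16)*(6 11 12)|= 20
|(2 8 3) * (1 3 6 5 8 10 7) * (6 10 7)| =|(1 3 2 7)(5 8 10 6)| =4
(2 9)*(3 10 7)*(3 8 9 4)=(2 4 3 10 7 8 9)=[0, 1, 4, 10, 3, 5, 6, 8, 9, 2, 7]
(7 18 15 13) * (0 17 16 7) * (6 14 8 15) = (0 17 16 7 18 6 14 8 15 13) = [17, 1, 2, 3, 4, 5, 14, 18, 15, 9, 10, 11, 12, 0, 8, 13, 7, 16, 6]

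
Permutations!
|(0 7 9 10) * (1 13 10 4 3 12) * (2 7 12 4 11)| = |(0 12 1 13 10)(2 7 9 11)(3 4)| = 20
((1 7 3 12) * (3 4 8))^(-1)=((1 7 4 8 3 12))^(-1)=(1 12 3 8 4 7)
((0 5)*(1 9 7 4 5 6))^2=((0 6 1 9 7 4 5))^2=(0 1 7 5 6 9 4)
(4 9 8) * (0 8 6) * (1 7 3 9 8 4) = (0 4 8 1 7 3 9 6) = [4, 7, 2, 9, 8, 5, 0, 3, 1, 6]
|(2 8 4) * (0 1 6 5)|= 12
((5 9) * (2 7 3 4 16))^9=(2 16 4 3 7)(5 9)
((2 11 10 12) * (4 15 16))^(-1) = (2 12 10 11)(4 16 15) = ((2 11 10 12)(4 15 16))^(-1)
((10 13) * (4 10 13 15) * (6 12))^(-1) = (4 15 10)(6 12)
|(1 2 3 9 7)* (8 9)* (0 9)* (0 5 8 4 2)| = 12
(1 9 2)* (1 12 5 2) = [0, 9, 12, 3, 4, 2, 6, 7, 8, 1, 10, 11, 5] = (1 9)(2 12 5)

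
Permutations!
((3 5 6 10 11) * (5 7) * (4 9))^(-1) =((3 7 5 6 10 11)(4 9))^(-1) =(3 11 10 6 5 7)(4 9)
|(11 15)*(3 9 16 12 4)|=|(3 9 16 12 4)(11 15)|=10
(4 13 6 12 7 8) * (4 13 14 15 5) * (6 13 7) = (4 14 15 5)(6 12)(7 8) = [0, 1, 2, 3, 14, 4, 12, 8, 7, 9, 10, 11, 6, 13, 15, 5]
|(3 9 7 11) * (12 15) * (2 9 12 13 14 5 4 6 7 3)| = 12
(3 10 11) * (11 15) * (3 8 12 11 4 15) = (3 10)(4 15)(8 12 11) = [0, 1, 2, 10, 15, 5, 6, 7, 12, 9, 3, 8, 11, 13, 14, 4]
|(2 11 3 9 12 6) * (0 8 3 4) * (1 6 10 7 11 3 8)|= 11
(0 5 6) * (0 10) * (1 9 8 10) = (0 5 6 1 9 8 10) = [5, 9, 2, 3, 4, 6, 1, 7, 10, 8, 0]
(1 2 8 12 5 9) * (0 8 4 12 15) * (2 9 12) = (0 8 15)(1 9)(2 4)(5 12) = [8, 9, 4, 3, 2, 12, 6, 7, 15, 1, 10, 11, 5, 13, 14, 0]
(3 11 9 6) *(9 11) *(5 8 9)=(11)(3 5 8 9 6)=[0, 1, 2, 5, 4, 8, 3, 7, 9, 6, 10, 11]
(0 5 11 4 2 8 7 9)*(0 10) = (0 5 11 4 2 8 7 9 10) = [5, 1, 8, 3, 2, 11, 6, 9, 7, 10, 0, 4]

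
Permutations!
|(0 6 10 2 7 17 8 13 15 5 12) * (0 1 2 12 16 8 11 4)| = 10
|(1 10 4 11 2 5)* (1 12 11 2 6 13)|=|(1 10 4 2 5 12 11 6 13)|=9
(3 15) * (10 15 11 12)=(3 11 12 10 15)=[0, 1, 2, 11, 4, 5, 6, 7, 8, 9, 15, 12, 10, 13, 14, 3]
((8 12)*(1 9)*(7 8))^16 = (7 8 12)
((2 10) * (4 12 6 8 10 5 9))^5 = ((2 5 9 4 12 6 8 10))^5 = (2 6 9 10 12 5 8 4)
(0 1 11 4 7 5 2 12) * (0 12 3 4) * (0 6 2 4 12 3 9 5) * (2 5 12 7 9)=[1, 11, 2, 7, 9, 4, 5, 0, 8, 12, 10, 6, 3]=(0 1 11 6 5 4 9 12 3 7)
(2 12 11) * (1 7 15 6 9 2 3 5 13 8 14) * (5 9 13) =(1 7 15 6 13 8 14)(2 12 11 3 9) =[0, 7, 12, 9, 4, 5, 13, 15, 14, 2, 10, 3, 11, 8, 1, 6]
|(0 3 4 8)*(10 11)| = |(0 3 4 8)(10 11)| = 4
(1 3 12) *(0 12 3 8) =(0 12 1 8) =[12, 8, 2, 3, 4, 5, 6, 7, 0, 9, 10, 11, 1]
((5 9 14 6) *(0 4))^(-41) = ((0 4)(5 9 14 6))^(-41) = (0 4)(5 6 14 9)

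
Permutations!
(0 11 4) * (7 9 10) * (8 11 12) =(0 12 8 11 4)(7 9 10) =[12, 1, 2, 3, 0, 5, 6, 9, 11, 10, 7, 4, 8]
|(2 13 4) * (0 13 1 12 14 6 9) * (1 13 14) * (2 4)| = 4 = |(0 14 6 9)(1 12)(2 13)|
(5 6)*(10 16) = [0, 1, 2, 3, 4, 6, 5, 7, 8, 9, 16, 11, 12, 13, 14, 15, 10] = (5 6)(10 16)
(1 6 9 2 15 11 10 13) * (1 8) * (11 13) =(1 6 9 2 15 13 8)(10 11) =[0, 6, 15, 3, 4, 5, 9, 7, 1, 2, 11, 10, 12, 8, 14, 13]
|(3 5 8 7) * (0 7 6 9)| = 7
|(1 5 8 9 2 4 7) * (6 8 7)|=15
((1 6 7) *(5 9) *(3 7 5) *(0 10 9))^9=(0 10 9 3 7 1 6 5)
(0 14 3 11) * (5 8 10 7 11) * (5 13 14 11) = (0 11)(3 13 14)(5 8 10 7) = [11, 1, 2, 13, 4, 8, 6, 5, 10, 9, 7, 0, 12, 14, 3]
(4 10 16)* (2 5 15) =(2 5 15)(4 10 16) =[0, 1, 5, 3, 10, 15, 6, 7, 8, 9, 16, 11, 12, 13, 14, 2, 4]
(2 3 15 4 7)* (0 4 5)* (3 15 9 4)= (0 3 9 4 7 2 15 5)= [3, 1, 15, 9, 7, 0, 6, 2, 8, 4, 10, 11, 12, 13, 14, 5]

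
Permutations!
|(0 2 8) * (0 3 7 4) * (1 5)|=6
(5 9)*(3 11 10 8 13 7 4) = (3 11 10 8 13 7 4)(5 9) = [0, 1, 2, 11, 3, 9, 6, 4, 13, 5, 8, 10, 12, 7]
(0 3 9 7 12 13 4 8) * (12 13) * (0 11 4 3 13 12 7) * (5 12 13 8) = (0 8 11 4 5 12 7 13 3 9) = [8, 1, 2, 9, 5, 12, 6, 13, 11, 0, 10, 4, 7, 3]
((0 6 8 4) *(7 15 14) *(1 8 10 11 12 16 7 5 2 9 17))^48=((0 6 10 11 12 16 7 15 14 5 2 9 17 1 8 4))^48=(17)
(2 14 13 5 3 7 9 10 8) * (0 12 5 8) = (0 12 5 3 7 9 10)(2 14 13 8) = [12, 1, 14, 7, 4, 3, 6, 9, 2, 10, 0, 11, 5, 8, 13]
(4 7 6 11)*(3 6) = (3 6 11 4 7) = [0, 1, 2, 6, 7, 5, 11, 3, 8, 9, 10, 4]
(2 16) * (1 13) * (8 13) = (1 8 13)(2 16) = [0, 8, 16, 3, 4, 5, 6, 7, 13, 9, 10, 11, 12, 1, 14, 15, 2]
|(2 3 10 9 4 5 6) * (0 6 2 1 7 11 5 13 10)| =8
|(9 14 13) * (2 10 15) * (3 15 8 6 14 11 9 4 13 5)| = |(2 10 8 6 14 5 3 15)(4 13)(9 11)| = 8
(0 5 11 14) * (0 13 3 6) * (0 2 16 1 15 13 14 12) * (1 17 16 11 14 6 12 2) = (0 5 14 6 1 15 13 3 12)(2 11)(16 17) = [5, 15, 11, 12, 4, 14, 1, 7, 8, 9, 10, 2, 0, 3, 6, 13, 17, 16]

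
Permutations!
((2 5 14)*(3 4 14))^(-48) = (2 3 14 5 4)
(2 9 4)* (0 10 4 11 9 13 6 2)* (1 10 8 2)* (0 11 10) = (0 8 2 13 6 1)(4 11 9 10) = [8, 0, 13, 3, 11, 5, 1, 7, 2, 10, 4, 9, 12, 6]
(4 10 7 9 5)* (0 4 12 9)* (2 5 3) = [4, 1, 5, 2, 10, 12, 6, 0, 8, 3, 7, 11, 9] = (0 4 10 7)(2 5 12 9 3)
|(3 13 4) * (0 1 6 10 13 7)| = |(0 1 6 10 13 4 3 7)| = 8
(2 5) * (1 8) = (1 8)(2 5) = [0, 8, 5, 3, 4, 2, 6, 7, 1]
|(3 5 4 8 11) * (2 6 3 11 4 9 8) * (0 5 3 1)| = 8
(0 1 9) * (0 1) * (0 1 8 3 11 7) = [1, 9, 2, 11, 4, 5, 6, 0, 3, 8, 10, 7] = (0 1 9 8 3 11 7)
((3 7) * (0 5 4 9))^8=(9)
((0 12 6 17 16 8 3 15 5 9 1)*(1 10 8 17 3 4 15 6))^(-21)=((0 12 1)(3 6)(4 15 5 9 10 8)(16 17))^(-21)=(3 6)(4 9)(5 8)(10 15)(16 17)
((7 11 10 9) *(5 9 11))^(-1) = ((5 9 7)(10 11))^(-1) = (5 7 9)(10 11)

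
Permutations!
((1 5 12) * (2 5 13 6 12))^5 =(1 13 6 12)(2 5)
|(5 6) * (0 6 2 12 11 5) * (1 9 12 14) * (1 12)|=10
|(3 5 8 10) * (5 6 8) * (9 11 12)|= |(3 6 8 10)(9 11 12)|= 12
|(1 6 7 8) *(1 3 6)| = 4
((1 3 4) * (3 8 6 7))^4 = (1 3 6)(4 7 8)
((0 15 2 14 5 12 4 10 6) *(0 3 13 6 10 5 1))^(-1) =(0 1 14 2 15)(3 6 13)(4 12 5)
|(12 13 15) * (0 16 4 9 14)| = 15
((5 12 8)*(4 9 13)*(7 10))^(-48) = ((4 9 13)(5 12 8)(7 10))^(-48) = (13)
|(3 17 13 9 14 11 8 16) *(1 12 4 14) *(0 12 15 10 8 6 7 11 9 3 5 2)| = |(0 12 4 14 9 1 15 10 8 16 5 2)(3 17 13)(6 7 11)| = 12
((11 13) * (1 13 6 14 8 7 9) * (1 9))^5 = (1 8 6 13 7 14 11)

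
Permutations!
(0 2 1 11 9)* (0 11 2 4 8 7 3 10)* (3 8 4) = (0 3 10)(1 2)(7 8)(9 11) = [3, 2, 1, 10, 4, 5, 6, 8, 7, 11, 0, 9]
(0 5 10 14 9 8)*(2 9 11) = [5, 1, 9, 3, 4, 10, 6, 7, 0, 8, 14, 2, 12, 13, 11] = (0 5 10 14 11 2 9 8)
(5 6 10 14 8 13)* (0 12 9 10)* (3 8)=(0 12 9 10 14 3 8 13 5 6)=[12, 1, 2, 8, 4, 6, 0, 7, 13, 10, 14, 11, 9, 5, 3]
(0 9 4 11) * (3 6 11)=(0 9 4 3 6 11)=[9, 1, 2, 6, 3, 5, 11, 7, 8, 4, 10, 0]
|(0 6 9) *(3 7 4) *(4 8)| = 12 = |(0 6 9)(3 7 8 4)|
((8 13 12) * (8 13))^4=((12 13))^4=(13)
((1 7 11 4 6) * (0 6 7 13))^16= (13)(4 7 11)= ((0 6 1 13)(4 7 11))^16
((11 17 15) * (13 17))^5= (11 13 17 15)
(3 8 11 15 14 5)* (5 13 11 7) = (3 8 7 5)(11 15 14 13) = [0, 1, 2, 8, 4, 3, 6, 5, 7, 9, 10, 15, 12, 11, 13, 14]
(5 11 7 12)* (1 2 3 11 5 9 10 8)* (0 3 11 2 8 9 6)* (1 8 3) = (0 1 3 2 11 7 12 6)(9 10) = [1, 3, 11, 2, 4, 5, 0, 12, 8, 10, 9, 7, 6]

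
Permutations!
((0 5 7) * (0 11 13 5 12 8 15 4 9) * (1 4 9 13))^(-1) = (0 9 15 8 12)(1 11 7 5 13 4)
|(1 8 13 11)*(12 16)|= 4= |(1 8 13 11)(12 16)|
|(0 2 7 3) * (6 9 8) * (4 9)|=4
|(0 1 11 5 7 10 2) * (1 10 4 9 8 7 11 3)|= 12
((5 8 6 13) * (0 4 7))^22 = (0 4 7)(5 6)(8 13)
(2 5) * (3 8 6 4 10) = (2 5)(3 8 6 4 10) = [0, 1, 5, 8, 10, 2, 4, 7, 6, 9, 3]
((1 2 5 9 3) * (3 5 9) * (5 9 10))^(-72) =(1 5 2 3 10)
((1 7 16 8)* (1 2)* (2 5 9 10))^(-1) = (1 2 10 9 5 8 16 7)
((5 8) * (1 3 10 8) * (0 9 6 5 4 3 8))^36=((0 9 6 5 1 8 4 3 10))^36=(10)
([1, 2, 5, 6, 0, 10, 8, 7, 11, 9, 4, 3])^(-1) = (0 4 10 5 2 1)(3 11 8 6)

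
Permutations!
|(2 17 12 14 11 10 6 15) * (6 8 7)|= |(2 17 12 14 11 10 8 7 6 15)|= 10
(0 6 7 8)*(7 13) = [6, 1, 2, 3, 4, 5, 13, 8, 0, 9, 10, 11, 12, 7] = (0 6 13 7 8)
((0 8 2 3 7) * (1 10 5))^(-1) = (0 7 3 2 8)(1 5 10)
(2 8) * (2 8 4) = (8)(2 4) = [0, 1, 4, 3, 2, 5, 6, 7, 8]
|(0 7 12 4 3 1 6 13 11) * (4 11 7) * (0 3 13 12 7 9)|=20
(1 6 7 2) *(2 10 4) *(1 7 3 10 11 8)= (1 6 3 10 4 2 7 11 8)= [0, 6, 7, 10, 2, 5, 3, 11, 1, 9, 4, 8]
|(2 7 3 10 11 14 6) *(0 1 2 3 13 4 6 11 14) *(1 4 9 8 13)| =21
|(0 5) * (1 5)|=3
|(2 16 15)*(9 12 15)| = |(2 16 9 12 15)| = 5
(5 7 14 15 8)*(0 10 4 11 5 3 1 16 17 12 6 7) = (0 10 4 11 5)(1 16 17 12 6 7 14 15 8 3) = [10, 16, 2, 1, 11, 0, 7, 14, 3, 9, 4, 5, 6, 13, 15, 8, 17, 12]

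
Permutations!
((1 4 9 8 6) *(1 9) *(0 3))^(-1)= ((0 3)(1 4)(6 9 8))^(-1)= (0 3)(1 4)(6 8 9)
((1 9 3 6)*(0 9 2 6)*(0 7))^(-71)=(0 9 3 7)(1 2 6)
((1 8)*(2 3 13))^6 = ((1 8)(2 3 13))^6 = (13)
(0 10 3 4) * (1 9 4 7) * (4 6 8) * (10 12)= (0 12 10 3 7 1 9 6 8 4)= [12, 9, 2, 7, 0, 5, 8, 1, 4, 6, 3, 11, 10]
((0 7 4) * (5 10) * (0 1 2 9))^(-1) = (0 9 2 1 4 7)(5 10)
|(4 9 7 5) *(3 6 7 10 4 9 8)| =8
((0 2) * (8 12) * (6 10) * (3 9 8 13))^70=((0 2)(3 9 8 12 13)(6 10))^70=(13)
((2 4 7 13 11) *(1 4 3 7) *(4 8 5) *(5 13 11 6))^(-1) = ((1 8 13 6 5 4)(2 3 7 11))^(-1) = (1 4 5 6 13 8)(2 11 7 3)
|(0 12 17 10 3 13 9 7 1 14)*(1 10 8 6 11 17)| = 20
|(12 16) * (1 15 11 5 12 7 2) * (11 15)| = |(1 11 5 12 16 7 2)| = 7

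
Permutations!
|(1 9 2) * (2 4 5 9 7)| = 3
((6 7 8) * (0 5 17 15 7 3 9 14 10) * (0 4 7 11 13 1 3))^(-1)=(0 6 8 7 4 10 14 9 3 1 13 11 15 17 5)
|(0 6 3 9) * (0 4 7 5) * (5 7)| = 6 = |(0 6 3 9 4 5)|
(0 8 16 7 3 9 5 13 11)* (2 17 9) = (0 8 16 7 3 2 17 9 5 13 11) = [8, 1, 17, 2, 4, 13, 6, 3, 16, 5, 10, 0, 12, 11, 14, 15, 7, 9]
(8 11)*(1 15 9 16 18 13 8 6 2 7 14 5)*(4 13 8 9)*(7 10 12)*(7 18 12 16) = [0, 15, 10, 3, 13, 1, 2, 14, 11, 7, 16, 6, 18, 9, 5, 4, 12, 17, 8] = (1 15 4 13 9 7 14 5)(2 10 16 12 18 8 11 6)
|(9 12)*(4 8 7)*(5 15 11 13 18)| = 30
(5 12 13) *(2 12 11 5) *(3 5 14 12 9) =(2 9 3 5 11 14 12 13) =[0, 1, 9, 5, 4, 11, 6, 7, 8, 3, 10, 14, 13, 2, 12]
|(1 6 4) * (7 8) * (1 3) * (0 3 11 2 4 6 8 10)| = |(0 3 1 8 7 10)(2 4 11)| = 6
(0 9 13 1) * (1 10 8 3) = (0 9 13 10 8 3 1) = [9, 0, 2, 1, 4, 5, 6, 7, 3, 13, 8, 11, 12, 10]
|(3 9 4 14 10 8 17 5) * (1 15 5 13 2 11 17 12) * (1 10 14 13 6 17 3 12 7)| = |(1 15 5 12 10 8 7)(2 11 3 9 4 13)(6 17)| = 42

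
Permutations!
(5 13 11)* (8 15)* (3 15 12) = (3 15 8 12)(5 13 11) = [0, 1, 2, 15, 4, 13, 6, 7, 12, 9, 10, 5, 3, 11, 14, 8]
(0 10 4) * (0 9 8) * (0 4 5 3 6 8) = [10, 1, 2, 6, 9, 3, 8, 7, 4, 0, 5] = (0 10 5 3 6 8 4 9)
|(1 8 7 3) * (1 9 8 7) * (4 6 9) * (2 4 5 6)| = 14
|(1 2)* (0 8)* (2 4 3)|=|(0 8)(1 4 3 2)|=4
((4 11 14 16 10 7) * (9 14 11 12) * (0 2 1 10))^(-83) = (0 9 7 2 14 4 1 16 12 10)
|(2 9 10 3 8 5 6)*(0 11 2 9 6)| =|(0 11 2 6 9 10 3 8 5)| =9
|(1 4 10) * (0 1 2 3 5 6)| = 8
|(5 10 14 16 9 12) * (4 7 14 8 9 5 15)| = |(4 7 14 16 5 10 8 9 12 15)| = 10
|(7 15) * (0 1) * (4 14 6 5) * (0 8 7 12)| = |(0 1 8 7 15 12)(4 14 6 5)| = 12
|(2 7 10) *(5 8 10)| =|(2 7 5 8 10)| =5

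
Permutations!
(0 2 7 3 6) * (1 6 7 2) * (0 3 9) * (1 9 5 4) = (0 9)(1 6 3 7 5 4) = [9, 6, 2, 7, 1, 4, 3, 5, 8, 0]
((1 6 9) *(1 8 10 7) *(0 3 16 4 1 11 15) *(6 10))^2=(0 16 1 7 15 3 4 10 11)(6 8 9)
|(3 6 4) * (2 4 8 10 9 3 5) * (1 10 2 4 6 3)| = 6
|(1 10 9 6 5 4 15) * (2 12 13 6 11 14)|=12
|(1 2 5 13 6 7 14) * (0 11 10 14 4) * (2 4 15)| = |(0 11 10 14 1 4)(2 5 13 6 7 15)| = 6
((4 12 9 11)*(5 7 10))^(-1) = (4 11 9 12)(5 10 7)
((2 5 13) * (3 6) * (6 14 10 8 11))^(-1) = ((2 5 13)(3 14 10 8 11 6))^(-1) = (2 13 5)(3 6 11 8 10 14)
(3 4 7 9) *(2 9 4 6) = (2 9 3 6)(4 7) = [0, 1, 9, 6, 7, 5, 2, 4, 8, 3]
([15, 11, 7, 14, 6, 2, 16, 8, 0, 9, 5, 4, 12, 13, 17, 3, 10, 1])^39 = (0 16 14 2 11)(1 8 6 3 5)(4 15 10 17 7)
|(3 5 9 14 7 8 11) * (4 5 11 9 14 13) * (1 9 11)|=10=|(1 9 13 4 5 14 7 8 11 3)|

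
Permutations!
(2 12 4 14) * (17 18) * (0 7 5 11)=(0 7 5 11)(2 12 4 14)(17 18)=[7, 1, 12, 3, 14, 11, 6, 5, 8, 9, 10, 0, 4, 13, 2, 15, 16, 18, 17]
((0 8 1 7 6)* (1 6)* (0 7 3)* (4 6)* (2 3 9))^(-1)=((0 8 4 6 7 1 9 2 3))^(-1)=(0 3 2 9 1 7 6 4 8)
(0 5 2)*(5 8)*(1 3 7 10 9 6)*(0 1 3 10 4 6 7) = [8, 10, 1, 0, 6, 2, 3, 4, 5, 7, 9] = (0 8 5 2 1 10 9 7 4 6 3)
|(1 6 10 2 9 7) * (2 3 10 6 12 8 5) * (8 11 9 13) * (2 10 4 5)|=|(1 12 11 9 7)(2 13 8)(3 4 5 10)|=60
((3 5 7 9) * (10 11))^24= ((3 5 7 9)(10 11))^24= (11)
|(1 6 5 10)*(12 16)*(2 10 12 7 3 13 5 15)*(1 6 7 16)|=12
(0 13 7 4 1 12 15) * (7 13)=[7, 12, 2, 3, 1, 5, 6, 4, 8, 9, 10, 11, 15, 13, 14, 0]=(0 7 4 1 12 15)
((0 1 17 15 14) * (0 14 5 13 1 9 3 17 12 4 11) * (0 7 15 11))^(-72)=(17)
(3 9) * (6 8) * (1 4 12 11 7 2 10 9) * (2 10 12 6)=(1 4 6 8 2 12 11 7 10 9 3)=[0, 4, 12, 1, 6, 5, 8, 10, 2, 3, 9, 7, 11]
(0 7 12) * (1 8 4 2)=(0 7 12)(1 8 4 2)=[7, 8, 1, 3, 2, 5, 6, 12, 4, 9, 10, 11, 0]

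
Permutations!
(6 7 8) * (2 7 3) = (2 7 8 6 3) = [0, 1, 7, 2, 4, 5, 3, 8, 6]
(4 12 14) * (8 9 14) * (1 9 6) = [0, 9, 2, 3, 12, 5, 1, 7, 6, 14, 10, 11, 8, 13, 4] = (1 9 14 4 12 8 6)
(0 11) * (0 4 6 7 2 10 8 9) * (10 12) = [11, 1, 12, 3, 6, 5, 7, 2, 9, 0, 8, 4, 10] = (0 11 4 6 7 2 12 10 8 9)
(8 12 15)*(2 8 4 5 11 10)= [0, 1, 8, 3, 5, 11, 6, 7, 12, 9, 2, 10, 15, 13, 14, 4]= (2 8 12 15 4 5 11 10)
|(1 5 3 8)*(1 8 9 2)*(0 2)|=|(0 2 1 5 3 9)|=6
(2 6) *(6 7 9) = [0, 1, 7, 3, 4, 5, 2, 9, 8, 6] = (2 7 9 6)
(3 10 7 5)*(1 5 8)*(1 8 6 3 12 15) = (1 5 12 15)(3 10 7 6) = [0, 5, 2, 10, 4, 12, 3, 6, 8, 9, 7, 11, 15, 13, 14, 1]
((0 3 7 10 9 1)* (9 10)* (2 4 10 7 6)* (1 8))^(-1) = ((0 3 6 2 4 10 7 9 8 1))^(-1) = (0 1 8 9 7 10 4 2 6 3)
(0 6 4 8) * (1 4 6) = (0 1 4 8) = [1, 4, 2, 3, 8, 5, 6, 7, 0]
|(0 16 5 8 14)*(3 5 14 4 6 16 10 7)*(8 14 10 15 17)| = |(0 15 17 8 4 6 16 10 7 3 5 14)| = 12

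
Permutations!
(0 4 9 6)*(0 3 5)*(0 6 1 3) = (0 4 9 1 3 5 6) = [4, 3, 2, 5, 9, 6, 0, 7, 8, 1]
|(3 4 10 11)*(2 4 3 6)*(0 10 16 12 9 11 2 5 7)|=|(0 10 2 4 16 12 9 11 6 5 7)|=11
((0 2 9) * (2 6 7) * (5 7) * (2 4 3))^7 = (0 9 2 3 4 7 5 6)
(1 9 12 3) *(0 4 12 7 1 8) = (0 4 12 3 8)(1 9 7) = [4, 9, 2, 8, 12, 5, 6, 1, 0, 7, 10, 11, 3]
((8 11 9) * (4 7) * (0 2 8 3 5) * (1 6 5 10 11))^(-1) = ((0 2 8 1 6 5)(3 10 11 9)(4 7))^(-1) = (0 5 6 1 8 2)(3 9 11 10)(4 7)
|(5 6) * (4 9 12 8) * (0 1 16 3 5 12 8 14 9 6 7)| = 6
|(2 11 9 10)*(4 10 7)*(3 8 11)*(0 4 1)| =10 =|(0 4 10 2 3 8 11 9 7 1)|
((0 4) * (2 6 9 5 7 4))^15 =(0 2 6 9 5 7 4)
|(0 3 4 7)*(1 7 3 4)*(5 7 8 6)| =8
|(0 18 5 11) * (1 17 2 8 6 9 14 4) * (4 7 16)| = 20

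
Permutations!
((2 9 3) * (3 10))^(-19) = ((2 9 10 3))^(-19) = (2 9 10 3)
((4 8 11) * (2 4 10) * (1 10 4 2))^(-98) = (4 8 11)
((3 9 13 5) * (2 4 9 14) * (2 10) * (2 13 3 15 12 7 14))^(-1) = ((2 4 9 3)(5 15 12 7 14 10 13))^(-1) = (2 3 9 4)(5 13 10 14 7 12 15)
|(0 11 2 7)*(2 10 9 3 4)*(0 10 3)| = 8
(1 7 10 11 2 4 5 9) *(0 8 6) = [8, 7, 4, 3, 5, 9, 0, 10, 6, 1, 11, 2] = (0 8 6)(1 7 10 11 2 4 5 9)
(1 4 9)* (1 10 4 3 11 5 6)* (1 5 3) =[0, 1, 2, 11, 9, 6, 5, 7, 8, 10, 4, 3] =(3 11)(4 9 10)(5 6)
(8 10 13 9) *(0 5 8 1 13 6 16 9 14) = [5, 13, 2, 3, 4, 8, 16, 7, 10, 1, 6, 11, 12, 14, 0, 15, 9] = (0 5 8 10 6 16 9 1 13 14)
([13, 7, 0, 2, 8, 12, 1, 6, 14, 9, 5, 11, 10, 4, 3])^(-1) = [2, 6, 3, 14, 13, 10, 7, 1, 4, 9, 12, 11, 5, 0, 8]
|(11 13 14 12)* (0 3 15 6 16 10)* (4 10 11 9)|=|(0 3 15 6 16 11 13 14 12 9 4 10)|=12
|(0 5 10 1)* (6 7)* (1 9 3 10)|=|(0 5 1)(3 10 9)(6 7)|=6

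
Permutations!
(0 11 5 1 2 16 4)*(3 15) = (0 11 5 1 2 16 4)(3 15) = [11, 2, 16, 15, 0, 1, 6, 7, 8, 9, 10, 5, 12, 13, 14, 3, 4]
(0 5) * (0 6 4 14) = (0 5 6 4 14) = [5, 1, 2, 3, 14, 6, 4, 7, 8, 9, 10, 11, 12, 13, 0]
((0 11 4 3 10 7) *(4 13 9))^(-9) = (0 7 10 3 4 9 13 11)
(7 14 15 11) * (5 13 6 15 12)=(5 13 6 15 11 7 14 12)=[0, 1, 2, 3, 4, 13, 15, 14, 8, 9, 10, 7, 5, 6, 12, 11]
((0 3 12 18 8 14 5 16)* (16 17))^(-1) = (0 16 17 5 14 8 18 12 3)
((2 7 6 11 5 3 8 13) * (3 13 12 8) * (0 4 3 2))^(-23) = ((0 4 3 2 7 6 11 5 13)(8 12))^(-23) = (0 7 13 2 5 3 11 4 6)(8 12)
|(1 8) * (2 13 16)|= 6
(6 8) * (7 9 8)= [0, 1, 2, 3, 4, 5, 7, 9, 6, 8]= (6 7 9 8)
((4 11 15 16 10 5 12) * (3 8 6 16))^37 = (3 4 10 8 11 5 6 15 12 16)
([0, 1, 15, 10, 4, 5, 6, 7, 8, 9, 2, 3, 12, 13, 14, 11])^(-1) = (2 10 3 11 15)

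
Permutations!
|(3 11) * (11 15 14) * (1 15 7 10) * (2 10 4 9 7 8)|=|(1 15 14 11 3 8 2 10)(4 9 7)|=24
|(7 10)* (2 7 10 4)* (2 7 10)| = |(2 10)(4 7)| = 2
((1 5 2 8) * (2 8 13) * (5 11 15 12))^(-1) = ((1 11 15 12 5 8)(2 13))^(-1) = (1 8 5 12 15 11)(2 13)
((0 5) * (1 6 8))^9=((0 5)(1 6 8))^9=(8)(0 5)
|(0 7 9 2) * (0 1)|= 5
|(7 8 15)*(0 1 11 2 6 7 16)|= 9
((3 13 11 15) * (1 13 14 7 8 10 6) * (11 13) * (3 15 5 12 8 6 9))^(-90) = ((15)(1 11 5 12 8 10 9 3 14 7 6))^(-90) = (15)(1 7 3 10 12 11 6 14 9 8 5)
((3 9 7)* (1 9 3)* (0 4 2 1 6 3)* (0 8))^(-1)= (0 8 3 6 7 9 1 2 4)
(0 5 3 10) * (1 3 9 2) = [5, 3, 1, 10, 4, 9, 6, 7, 8, 2, 0] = (0 5 9 2 1 3 10)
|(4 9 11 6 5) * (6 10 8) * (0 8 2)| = |(0 8 6 5 4 9 11 10 2)| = 9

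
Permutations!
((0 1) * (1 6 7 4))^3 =(0 4 6 1 7) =((0 6 7 4 1))^3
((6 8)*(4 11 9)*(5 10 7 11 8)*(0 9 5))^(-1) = (0 6 8 4 9)(5 11 7 10)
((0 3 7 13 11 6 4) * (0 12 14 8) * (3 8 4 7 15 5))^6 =(15)(6 13)(7 11)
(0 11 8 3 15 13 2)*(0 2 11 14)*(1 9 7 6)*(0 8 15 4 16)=(0 14 8 3 4 16)(1 9 7 6)(11 15 13)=[14, 9, 2, 4, 16, 5, 1, 6, 3, 7, 10, 15, 12, 11, 8, 13, 0]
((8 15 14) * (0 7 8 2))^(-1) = ((0 7 8 15 14 2))^(-1) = (0 2 14 15 8 7)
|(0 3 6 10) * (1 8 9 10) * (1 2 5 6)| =6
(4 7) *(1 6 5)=(1 6 5)(4 7)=[0, 6, 2, 3, 7, 1, 5, 4]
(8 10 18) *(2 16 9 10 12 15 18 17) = (2 16 9 10 17)(8 12 15 18) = [0, 1, 16, 3, 4, 5, 6, 7, 12, 10, 17, 11, 15, 13, 14, 18, 9, 2, 8]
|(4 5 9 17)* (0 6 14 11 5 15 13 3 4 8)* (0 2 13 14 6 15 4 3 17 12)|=28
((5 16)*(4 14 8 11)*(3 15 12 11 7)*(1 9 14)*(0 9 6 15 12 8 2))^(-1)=((0 9 14 2)(1 6 15 8 7 3 12 11 4)(5 16))^(-1)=(0 2 14 9)(1 4 11 12 3 7 8 15 6)(5 16)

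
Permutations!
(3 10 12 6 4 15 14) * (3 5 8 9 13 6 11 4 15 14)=(3 10 12 11 4 14 5 8 9 13 6 15)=[0, 1, 2, 10, 14, 8, 15, 7, 9, 13, 12, 4, 11, 6, 5, 3]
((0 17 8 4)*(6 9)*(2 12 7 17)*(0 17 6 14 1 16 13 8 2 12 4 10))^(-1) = (0 10 8 13 16 1 14 9 6 7 12)(2 17 4) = ((0 12 7 6 9 14 1 16 13 8 10)(2 4 17))^(-1)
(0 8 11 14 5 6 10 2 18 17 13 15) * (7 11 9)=(0 8 9 7 11 14 5 6 10 2 18 17 13 15)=[8, 1, 18, 3, 4, 6, 10, 11, 9, 7, 2, 14, 12, 15, 5, 0, 16, 13, 17]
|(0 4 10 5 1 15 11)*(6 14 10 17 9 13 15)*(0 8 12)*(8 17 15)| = |(0 4 15 11 17 9 13 8 12)(1 6 14 10 5)| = 45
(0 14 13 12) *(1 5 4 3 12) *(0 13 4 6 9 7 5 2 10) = [14, 2, 10, 12, 3, 6, 9, 5, 8, 7, 0, 11, 13, 1, 4] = (0 14 4 3 12 13 1 2 10)(5 6 9 7)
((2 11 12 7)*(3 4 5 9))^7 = ((2 11 12 7)(3 4 5 9))^7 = (2 7 12 11)(3 9 5 4)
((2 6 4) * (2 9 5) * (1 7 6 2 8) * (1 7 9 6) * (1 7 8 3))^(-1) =(1 3 5 9)(4 6)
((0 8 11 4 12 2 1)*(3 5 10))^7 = ((0 8 11 4 12 2 1)(3 5 10))^7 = (12)(3 5 10)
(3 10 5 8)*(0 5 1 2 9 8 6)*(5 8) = (0 8 3 10 1 2 9 5 6) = [8, 2, 9, 10, 4, 6, 0, 7, 3, 5, 1]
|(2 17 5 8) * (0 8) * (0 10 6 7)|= 8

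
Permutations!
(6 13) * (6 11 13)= [0, 1, 2, 3, 4, 5, 6, 7, 8, 9, 10, 13, 12, 11]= (11 13)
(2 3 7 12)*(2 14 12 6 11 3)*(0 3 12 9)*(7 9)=(0 3 9)(6 11 12 14 7)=[3, 1, 2, 9, 4, 5, 11, 6, 8, 0, 10, 12, 14, 13, 7]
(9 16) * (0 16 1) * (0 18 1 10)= (0 16 9 10)(1 18)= [16, 18, 2, 3, 4, 5, 6, 7, 8, 10, 0, 11, 12, 13, 14, 15, 9, 17, 1]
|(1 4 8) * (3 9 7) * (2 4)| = |(1 2 4 8)(3 9 7)| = 12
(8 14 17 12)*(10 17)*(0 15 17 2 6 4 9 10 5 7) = [15, 1, 6, 3, 9, 7, 4, 0, 14, 10, 2, 11, 8, 13, 5, 17, 16, 12] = (0 15 17 12 8 14 5 7)(2 6 4 9 10)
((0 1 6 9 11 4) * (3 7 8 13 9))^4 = (0 7 11 6 13)(1 8 4 3 9)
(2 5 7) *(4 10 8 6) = (2 5 7)(4 10 8 6) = [0, 1, 5, 3, 10, 7, 4, 2, 6, 9, 8]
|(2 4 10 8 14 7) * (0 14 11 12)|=|(0 14 7 2 4 10 8 11 12)|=9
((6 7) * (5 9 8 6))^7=((5 9 8 6 7))^7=(5 8 7 9 6)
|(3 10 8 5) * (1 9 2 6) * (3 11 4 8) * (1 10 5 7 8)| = 18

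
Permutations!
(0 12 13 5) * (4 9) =[12, 1, 2, 3, 9, 0, 6, 7, 8, 4, 10, 11, 13, 5] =(0 12 13 5)(4 9)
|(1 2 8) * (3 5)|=|(1 2 8)(3 5)|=6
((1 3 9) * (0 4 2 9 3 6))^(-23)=(0 4 2 9 1 6)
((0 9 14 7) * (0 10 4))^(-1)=(0 4 10 7 14 9)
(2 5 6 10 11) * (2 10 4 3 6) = (2 5)(3 6 4)(10 11) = [0, 1, 5, 6, 3, 2, 4, 7, 8, 9, 11, 10]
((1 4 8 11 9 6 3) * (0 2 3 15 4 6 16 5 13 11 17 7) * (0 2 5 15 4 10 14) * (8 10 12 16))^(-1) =((0 5 13 11 9 8 17 7 2 3 1 6 4 10 14)(12 16 15))^(-1) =(0 14 10 4 6 1 3 2 7 17 8 9 11 13 5)(12 15 16)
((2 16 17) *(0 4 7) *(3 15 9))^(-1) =(0 7 4)(2 17 16)(3 9 15)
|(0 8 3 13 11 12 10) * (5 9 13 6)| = 10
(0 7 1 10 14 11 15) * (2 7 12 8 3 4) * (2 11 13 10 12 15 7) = (0 15)(1 12 8 3 4 11 7)(10 14 13) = [15, 12, 2, 4, 11, 5, 6, 1, 3, 9, 14, 7, 8, 10, 13, 0]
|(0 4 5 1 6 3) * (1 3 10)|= |(0 4 5 3)(1 6 10)|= 12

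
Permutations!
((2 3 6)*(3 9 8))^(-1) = (2 6 3 8 9)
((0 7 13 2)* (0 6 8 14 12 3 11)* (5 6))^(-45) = (0 11 3 12 14 8 6 5 2 13 7) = ((0 7 13 2 5 6 8 14 12 3 11))^(-45)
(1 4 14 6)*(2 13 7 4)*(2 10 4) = (1 10 4 14 6)(2 13 7) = [0, 10, 13, 3, 14, 5, 1, 2, 8, 9, 4, 11, 12, 7, 6]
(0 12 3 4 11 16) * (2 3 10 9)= (0 12 10 9 2 3 4 11 16)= [12, 1, 3, 4, 11, 5, 6, 7, 8, 2, 9, 16, 10, 13, 14, 15, 0]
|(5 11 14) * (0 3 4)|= 3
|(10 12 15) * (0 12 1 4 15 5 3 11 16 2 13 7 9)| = 20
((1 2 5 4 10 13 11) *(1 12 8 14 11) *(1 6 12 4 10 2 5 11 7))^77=(1 12 5 8 10 14 13 7 6)(2 4 11)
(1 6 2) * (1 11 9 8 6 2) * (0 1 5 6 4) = (0 1 2 11 9 8 4)(5 6) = [1, 2, 11, 3, 0, 6, 5, 7, 4, 8, 10, 9]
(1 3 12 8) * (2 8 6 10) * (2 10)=[0, 3, 8, 12, 4, 5, 2, 7, 1, 9, 10, 11, 6]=(1 3 12 6 2 8)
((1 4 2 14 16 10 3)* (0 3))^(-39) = ((0 3 1 4 2 14 16 10))^(-39) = (0 3 1 4 2 14 16 10)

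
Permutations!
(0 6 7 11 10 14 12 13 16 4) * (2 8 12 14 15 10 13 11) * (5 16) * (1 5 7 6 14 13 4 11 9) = (0 14 13 7 2 8 12 9 1 5 16 11 4)(10 15) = [14, 5, 8, 3, 0, 16, 6, 2, 12, 1, 15, 4, 9, 7, 13, 10, 11]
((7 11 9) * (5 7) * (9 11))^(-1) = ((11)(5 7 9))^(-1) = (11)(5 9 7)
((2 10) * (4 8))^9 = ((2 10)(4 8))^9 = (2 10)(4 8)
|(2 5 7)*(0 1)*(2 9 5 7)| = |(0 1)(2 7 9 5)| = 4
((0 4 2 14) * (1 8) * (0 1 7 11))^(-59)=(0 8 2 11 1 4 7 14)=((0 4 2 14 1 8 7 11))^(-59)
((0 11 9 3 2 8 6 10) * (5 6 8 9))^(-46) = ((0 11 5 6 10)(2 9 3))^(-46) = (0 10 6 5 11)(2 3 9)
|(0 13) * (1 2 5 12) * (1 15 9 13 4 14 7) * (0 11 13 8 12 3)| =8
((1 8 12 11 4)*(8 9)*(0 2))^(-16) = (1 8 11)(4 9 12)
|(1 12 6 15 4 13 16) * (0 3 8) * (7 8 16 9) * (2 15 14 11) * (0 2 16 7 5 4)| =12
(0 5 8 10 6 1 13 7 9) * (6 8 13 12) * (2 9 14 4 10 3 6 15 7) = (0 5 13 2 9)(1 12 15 7 14 4 10 8 3 6) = [5, 12, 9, 6, 10, 13, 1, 14, 3, 0, 8, 11, 15, 2, 4, 7]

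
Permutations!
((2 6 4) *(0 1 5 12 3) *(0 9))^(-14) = ((0 1 5 12 3 9)(2 6 4))^(-14) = (0 3 5)(1 9 12)(2 6 4)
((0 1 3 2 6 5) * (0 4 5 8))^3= (0 2)(1 6)(3 8)(4 5)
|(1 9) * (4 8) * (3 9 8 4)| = |(1 8 3 9)| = 4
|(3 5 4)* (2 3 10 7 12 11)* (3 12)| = |(2 12 11)(3 5 4 10 7)| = 15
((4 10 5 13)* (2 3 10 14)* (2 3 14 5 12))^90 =((2 14 3 10 12)(4 5 13))^90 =(14)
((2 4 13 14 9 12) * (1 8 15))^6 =((1 8 15)(2 4 13 14 9 12))^6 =(15)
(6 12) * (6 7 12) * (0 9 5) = (0 9 5)(7 12) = [9, 1, 2, 3, 4, 0, 6, 12, 8, 5, 10, 11, 7]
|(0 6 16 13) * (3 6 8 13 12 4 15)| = |(0 8 13)(3 6 16 12 4 15)| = 6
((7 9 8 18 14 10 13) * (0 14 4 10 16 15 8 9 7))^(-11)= (0 10 18 15 14 13 4 8 16)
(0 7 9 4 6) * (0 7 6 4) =(0 6 7 9) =[6, 1, 2, 3, 4, 5, 7, 9, 8, 0]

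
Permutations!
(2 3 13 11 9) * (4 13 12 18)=[0, 1, 3, 12, 13, 5, 6, 7, 8, 2, 10, 9, 18, 11, 14, 15, 16, 17, 4]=(2 3 12 18 4 13 11 9)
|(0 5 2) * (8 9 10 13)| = 12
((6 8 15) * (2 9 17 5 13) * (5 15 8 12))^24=((2 9 17 15 6 12 5 13))^24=(17)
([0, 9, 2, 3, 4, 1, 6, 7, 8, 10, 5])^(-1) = (1 5 10 9)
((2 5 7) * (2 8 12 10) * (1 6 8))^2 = (1 8 10 5)(2 7 6 12)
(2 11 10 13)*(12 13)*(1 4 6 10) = (1 4 6 10 12 13 2 11) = [0, 4, 11, 3, 6, 5, 10, 7, 8, 9, 12, 1, 13, 2]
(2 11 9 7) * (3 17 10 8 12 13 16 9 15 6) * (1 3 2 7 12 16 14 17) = (1 3)(2 11 15 6)(8 16 9 12 13 14 17 10) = [0, 3, 11, 1, 4, 5, 2, 7, 16, 12, 8, 15, 13, 14, 17, 6, 9, 10]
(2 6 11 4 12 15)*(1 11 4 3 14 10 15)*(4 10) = [0, 11, 6, 14, 12, 5, 10, 7, 8, 9, 15, 3, 1, 13, 4, 2] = (1 11 3 14 4 12)(2 6 10 15)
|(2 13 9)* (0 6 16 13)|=6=|(0 6 16 13 9 2)|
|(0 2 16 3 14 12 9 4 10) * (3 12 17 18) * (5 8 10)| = 36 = |(0 2 16 12 9 4 5 8 10)(3 14 17 18)|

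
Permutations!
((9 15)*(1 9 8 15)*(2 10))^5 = ((1 9)(2 10)(8 15))^5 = (1 9)(2 10)(8 15)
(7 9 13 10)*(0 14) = (0 14)(7 9 13 10) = [14, 1, 2, 3, 4, 5, 6, 9, 8, 13, 7, 11, 12, 10, 0]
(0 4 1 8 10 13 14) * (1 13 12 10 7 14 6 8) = (0 4 13 6 8 7 14)(10 12) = [4, 1, 2, 3, 13, 5, 8, 14, 7, 9, 12, 11, 10, 6, 0]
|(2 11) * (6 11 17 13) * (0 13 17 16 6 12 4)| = |(17)(0 13 12 4)(2 16 6 11)| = 4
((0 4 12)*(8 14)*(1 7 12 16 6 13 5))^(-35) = ((0 4 16 6 13 5 1 7 12)(8 14))^(-35) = (0 4 16 6 13 5 1 7 12)(8 14)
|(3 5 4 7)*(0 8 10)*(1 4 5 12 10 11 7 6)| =21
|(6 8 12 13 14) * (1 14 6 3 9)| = |(1 14 3 9)(6 8 12 13)| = 4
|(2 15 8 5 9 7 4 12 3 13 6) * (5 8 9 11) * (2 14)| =|(2 15 9 7 4 12 3 13 6 14)(5 11)| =10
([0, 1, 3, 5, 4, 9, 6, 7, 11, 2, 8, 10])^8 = [0, 1, 2, 3, 4, 5, 6, 7, 10, 9, 11, 8]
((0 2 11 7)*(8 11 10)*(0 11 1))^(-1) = ((0 2 10 8 1)(7 11))^(-1) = (0 1 8 10 2)(7 11)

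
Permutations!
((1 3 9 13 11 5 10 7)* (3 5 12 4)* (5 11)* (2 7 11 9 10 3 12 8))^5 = ((1 9 13 5 3 10 11 8 2 7)(4 12))^5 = (1 10)(2 5)(3 7)(4 12)(8 13)(9 11)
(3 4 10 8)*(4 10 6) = (3 10 8)(4 6) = [0, 1, 2, 10, 6, 5, 4, 7, 3, 9, 8]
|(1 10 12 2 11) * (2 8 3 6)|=8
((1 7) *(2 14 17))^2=(2 17 14)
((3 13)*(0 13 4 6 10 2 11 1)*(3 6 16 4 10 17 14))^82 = ((0 13 6 17 14 3 10 2 11 1)(4 16))^82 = (0 6 14 10 11)(1 13 17 3 2)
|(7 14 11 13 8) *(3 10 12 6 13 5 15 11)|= |(3 10 12 6 13 8 7 14)(5 15 11)|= 24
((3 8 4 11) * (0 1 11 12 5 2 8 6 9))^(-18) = ((0 1 11 3 6 9)(2 8 4 12 5))^(-18) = (2 4 5 8 12)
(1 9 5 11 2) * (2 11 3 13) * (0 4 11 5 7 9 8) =(0 4 11 5 3 13 2 1 8)(7 9) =[4, 8, 1, 13, 11, 3, 6, 9, 0, 7, 10, 5, 12, 2]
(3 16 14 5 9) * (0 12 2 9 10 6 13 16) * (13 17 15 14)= (0 12 2 9 3)(5 10 6 17 15 14)(13 16)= [12, 1, 9, 0, 4, 10, 17, 7, 8, 3, 6, 11, 2, 16, 5, 14, 13, 15]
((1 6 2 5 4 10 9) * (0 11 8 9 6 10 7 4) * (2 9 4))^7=(11)(1 9 6 10)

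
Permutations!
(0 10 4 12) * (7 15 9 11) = (0 10 4 12)(7 15 9 11) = [10, 1, 2, 3, 12, 5, 6, 15, 8, 11, 4, 7, 0, 13, 14, 9]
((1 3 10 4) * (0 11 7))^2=((0 11 7)(1 3 10 4))^2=(0 7 11)(1 10)(3 4)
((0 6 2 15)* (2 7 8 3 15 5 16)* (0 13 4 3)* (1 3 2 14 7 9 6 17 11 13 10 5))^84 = (0 10 13 14 1)(2 8 15 11 16)(3 17 5 4 7)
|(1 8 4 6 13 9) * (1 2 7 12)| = |(1 8 4 6 13 9 2 7 12)| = 9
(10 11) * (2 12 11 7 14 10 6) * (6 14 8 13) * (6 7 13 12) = (2 6)(7 8 12 11 14 10 13) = [0, 1, 6, 3, 4, 5, 2, 8, 12, 9, 13, 14, 11, 7, 10]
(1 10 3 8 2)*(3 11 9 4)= (1 10 11 9 4 3 8 2)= [0, 10, 1, 8, 3, 5, 6, 7, 2, 4, 11, 9]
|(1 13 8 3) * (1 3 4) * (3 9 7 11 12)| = |(1 13 8 4)(3 9 7 11 12)| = 20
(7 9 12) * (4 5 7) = [0, 1, 2, 3, 5, 7, 6, 9, 8, 12, 10, 11, 4] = (4 5 7 9 12)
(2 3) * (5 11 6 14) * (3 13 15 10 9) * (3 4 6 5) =(2 13 15 10 9 4 6 14 3)(5 11) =[0, 1, 13, 2, 6, 11, 14, 7, 8, 4, 9, 5, 12, 15, 3, 10]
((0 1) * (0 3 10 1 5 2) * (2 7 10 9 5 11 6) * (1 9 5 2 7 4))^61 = (0 9 7 11 2 10 6)(1 3 5 4)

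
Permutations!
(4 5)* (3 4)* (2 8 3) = (2 8 3 4 5) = [0, 1, 8, 4, 5, 2, 6, 7, 3]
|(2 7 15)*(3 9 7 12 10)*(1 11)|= 14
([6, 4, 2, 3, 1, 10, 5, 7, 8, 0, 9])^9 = (0 9 10 5 6)(1 4)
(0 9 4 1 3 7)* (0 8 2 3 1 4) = (0 9)(2 3 7 8) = [9, 1, 3, 7, 4, 5, 6, 8, 2, 0]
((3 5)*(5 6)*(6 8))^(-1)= (3 5 6 8)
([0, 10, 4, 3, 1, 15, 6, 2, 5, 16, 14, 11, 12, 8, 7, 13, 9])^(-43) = [0, 4, 7, 3, 2, 15, 6, 14, 5, 16, 1, 11, 12, 8, 10, 13, 9]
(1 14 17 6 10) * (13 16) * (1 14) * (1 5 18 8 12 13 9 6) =[0, 5, 2, 3, 4, 18, 10, 7, 12, 6, 14, 11, 13, 16, 17, 15, 9, 1, 8] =(1 5 18 8 12 13 16 9 6 10 14 17)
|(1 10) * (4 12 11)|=6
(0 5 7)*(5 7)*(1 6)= [7, 6, 2, 3, 4, 5, 1, 0]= (0 7)(1 6)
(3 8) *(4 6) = [0, 1, 2, 8, 6, 5, 4, 7, 3] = (3 8)(4 6)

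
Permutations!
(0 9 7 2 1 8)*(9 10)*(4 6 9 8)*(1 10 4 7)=(0 4 6 9 1 7 2 10 8)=[4, 7, 10, 3, 6, 5, 9, 2, 0, 1, 8]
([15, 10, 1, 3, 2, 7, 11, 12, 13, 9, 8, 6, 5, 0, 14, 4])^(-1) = (0 13 8 10 1 2 4 15)(5 12 7)(6 11)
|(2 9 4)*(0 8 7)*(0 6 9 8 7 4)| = 12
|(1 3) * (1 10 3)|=2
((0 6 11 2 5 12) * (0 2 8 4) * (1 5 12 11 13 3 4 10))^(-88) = (0 13 4 6 3)(1 11 10 5 8)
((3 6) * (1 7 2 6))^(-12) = ((1 7 2 6 3))^(-12) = (1 6 7 3 2)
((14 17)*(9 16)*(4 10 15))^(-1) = (4 15 10)(9 16)(14 17)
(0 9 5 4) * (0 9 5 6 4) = [5, 1, 2, 3, 9, 0, 4, 7, 8, 6] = (0 5)(4 9 6)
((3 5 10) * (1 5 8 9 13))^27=(1 13 9 8 3 10 5)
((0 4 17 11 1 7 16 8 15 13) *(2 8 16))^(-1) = (0 13 15 8 2 7 1 11 17 4)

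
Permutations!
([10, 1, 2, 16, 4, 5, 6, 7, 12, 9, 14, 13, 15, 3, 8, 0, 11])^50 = [14, 1, 2, 11, 4, 5, 6, 7, 15, 9, 8, 3, 0, 16, 12, 10, 13]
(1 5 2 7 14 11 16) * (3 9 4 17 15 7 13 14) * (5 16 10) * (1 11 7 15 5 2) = (1 16 11 10 2 13 14 7 3 9 4 17 5) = [0, 16, 13, 9, 17, 1, 6, 3, 8, 4, 2, 10, 12, 14, 7, 15, 11, 5]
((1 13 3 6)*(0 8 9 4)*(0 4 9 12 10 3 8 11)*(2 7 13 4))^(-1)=(0 11)(1 6 3 10 12 8 13 7 2 4)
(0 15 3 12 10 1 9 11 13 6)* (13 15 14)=(0 14 13 6)(1 9 11 15 3 12 10)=[14, 9, 2, 12, 4, 5, 0, 7, 8, 11, 1, 15, 10, 6, 13, 3]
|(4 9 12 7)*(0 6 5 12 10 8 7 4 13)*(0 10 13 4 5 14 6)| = 6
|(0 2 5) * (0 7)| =|(0 2 5 7)| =4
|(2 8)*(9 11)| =|(2 8)(9 11)| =2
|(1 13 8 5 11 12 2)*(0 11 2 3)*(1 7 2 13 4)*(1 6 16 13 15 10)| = 36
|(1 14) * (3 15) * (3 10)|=6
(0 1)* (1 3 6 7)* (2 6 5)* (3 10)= (0 10 3 5 2 6 7 1)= [10, 0, 6, 5, 4, 2, 7, 1, 8, 9, 3]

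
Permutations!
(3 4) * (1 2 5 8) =[0, 2, 5, 4, 3, 8, 6, 7, 1] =(1 2 5 8)(3 4)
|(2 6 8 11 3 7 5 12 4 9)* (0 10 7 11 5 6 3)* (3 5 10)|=60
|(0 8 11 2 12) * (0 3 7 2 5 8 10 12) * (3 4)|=|(0 10 12 4 3 7 2)(5 8 11)|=21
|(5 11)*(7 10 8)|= |(5 11)(7 10 8)|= 6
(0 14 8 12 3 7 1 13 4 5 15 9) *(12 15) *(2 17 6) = [14, 13, 17, 7, 5, 12, 2, 1, 15, 0, 10, 11, 3, 4, 8, 9, 16, 6] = (0 14 8 15 9)(1 13 4 5 12 3 7)(2 17 6)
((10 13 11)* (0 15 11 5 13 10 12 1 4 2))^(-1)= (0 2 4 1 12 11 15)(5 13)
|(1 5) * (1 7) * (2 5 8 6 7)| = |(1 8 6 7)(2 5)| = 4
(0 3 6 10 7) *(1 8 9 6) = (0 3 1 8 9 6 10 7) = [3, 8, 2, 1, 4, 5, 10, 0, 9, 6, 7]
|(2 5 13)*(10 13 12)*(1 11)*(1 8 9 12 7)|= |(1 11 8 9 12 10 13 2 5 7)|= 10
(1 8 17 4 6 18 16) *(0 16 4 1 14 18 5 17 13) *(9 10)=[16, 8, 2, 3, 6, 17, 5, 7, 13, 10, 9, 11, 12, 0, 18, 15, 14, 1, 4]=(0 16 14 18 4 6 5 17 1 8 13)(9 10)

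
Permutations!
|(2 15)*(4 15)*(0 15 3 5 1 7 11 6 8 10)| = 12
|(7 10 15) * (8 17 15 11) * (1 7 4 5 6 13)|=|(1 7 10 11 8 17 15 4 5 6 13)|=11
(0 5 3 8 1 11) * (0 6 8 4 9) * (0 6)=(0 5 3 4 9 6 8 1 11)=[5, 11, 2, 4, 9, 3, 8, 7, 1, 6, 10, 0]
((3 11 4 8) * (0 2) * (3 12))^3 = ((0 2)(3 11 4 8 12))^3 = (0 2)(3 8 11 12 4)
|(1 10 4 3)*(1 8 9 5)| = 7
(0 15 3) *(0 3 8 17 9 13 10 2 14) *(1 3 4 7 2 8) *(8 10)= (0 15 1 3 4 7 2 14)(8 17 9 13)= [15, 3, 14, 4, 7, 5, 6, 2, 17, 13, 10, 11, 12, 8, 0, 1, 16, 9]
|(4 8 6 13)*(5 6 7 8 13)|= 2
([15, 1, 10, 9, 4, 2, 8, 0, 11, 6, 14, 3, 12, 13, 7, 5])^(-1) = (0 7 14 10 2 5 15)(3 11 8 6 9)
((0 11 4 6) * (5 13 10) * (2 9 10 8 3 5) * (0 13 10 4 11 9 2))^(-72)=((0 9 4 6 13 8 3 5 10))^(-72)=(13)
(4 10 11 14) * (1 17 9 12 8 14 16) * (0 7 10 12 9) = [7, 17, 2, 3, 12, 5, 6, 10, 14, 9, 11, 16, 8, 13, 4, 15, 1, 0] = (0 7 10 11 16 1 17)(4 12 8 14)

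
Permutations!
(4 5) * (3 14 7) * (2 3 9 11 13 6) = (2 3 14 7 9 11 13 6)(4 5) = [0, 1, 3, 14, 5, 4, 2, 9, 8, 11, 10, 13, 12, 6, 7]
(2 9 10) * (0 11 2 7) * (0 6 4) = (0 11 2 9 10 7 6 4) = [11, 1, 9, 3, 0, 5, 4, 6, 8, 10, 7, 2]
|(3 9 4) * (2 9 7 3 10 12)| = 10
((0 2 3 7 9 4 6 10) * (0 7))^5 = (10)(0 3 2)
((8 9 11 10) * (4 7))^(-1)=(4 7)(8 10 11 9)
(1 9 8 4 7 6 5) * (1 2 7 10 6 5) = (1 9 8 4 10 6)(2 7 5) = [0, 9, 7, 3, 10, 2, 1, 5, 4, 8, 6]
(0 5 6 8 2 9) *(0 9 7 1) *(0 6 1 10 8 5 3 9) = (0 3 9)(1 6 5)(2 7 10 8) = [3, 6, 7, 9, 4, 1, 5, 10, 2, 0, 8]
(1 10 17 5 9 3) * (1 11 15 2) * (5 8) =(1 10 17 8 5 9 3 11 15 2) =[0, 10, 1, 11, 4, 9, 6, 7, 5, 3, 17, 15, 12, 13, 14, 2, 16, 8]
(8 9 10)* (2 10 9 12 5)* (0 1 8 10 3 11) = [1, 8, 3, 11, 4, 2, 6, 7, 12, 9, 10, 0, 5] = (0 1 8 12 5 2 3 11)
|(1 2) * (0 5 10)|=6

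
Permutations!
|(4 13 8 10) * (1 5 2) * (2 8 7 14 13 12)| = |(1 5 8 10 4 12 2)(7 14 13)| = 21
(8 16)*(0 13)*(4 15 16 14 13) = (0 4 15 16 8 14 13) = [4, 1, 2, 3, 15, 5, 6, 7, 14, 9, 10, 11, 12, 0, 13, 16, 8]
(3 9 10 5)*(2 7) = (2 7)(3 9 10 5) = [0, 1, 7, 9, 4, 3, 6, 2, 8, 10, 5]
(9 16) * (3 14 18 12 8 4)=[0, 1, 2, 14, 3, 5, 6, 7, 4, 16, 10, 11, 8, 13, 18, 15, 9, 17, 12]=(3 14 18 12 8 4)(9 16)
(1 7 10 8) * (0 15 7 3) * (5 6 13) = [15, 3, 2, 0, 4, 6, 13, 10, 1, 9, 8, 11, 12, 5, 14, 7] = (0 15 7 10 8 1 3)(5 6 13)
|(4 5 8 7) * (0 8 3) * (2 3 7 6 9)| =|(0 8 6 9 2 3)(4 5 7)| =6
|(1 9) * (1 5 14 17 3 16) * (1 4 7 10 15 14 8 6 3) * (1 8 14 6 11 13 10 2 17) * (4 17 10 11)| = 20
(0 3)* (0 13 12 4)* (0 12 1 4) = (0 3 13 1 4 12) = [3, 4, 2, 13, 12, 5, 6, 7, 8, 9, 10, 11, 0, 1]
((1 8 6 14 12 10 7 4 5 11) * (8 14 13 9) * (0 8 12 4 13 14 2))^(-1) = (0 2 1 11 5 4 14 6 8)(7 10 12 9 13)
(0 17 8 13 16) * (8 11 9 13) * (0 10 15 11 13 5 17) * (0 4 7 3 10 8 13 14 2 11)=[4, 1, 11, 10, 7, 17, 6, 3, 13, 5, 15, 9, 12, 16, 2, 0, 8, 14]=(0 4 7 3 10 15)(2 11 9 5 17 14)(8 13 16)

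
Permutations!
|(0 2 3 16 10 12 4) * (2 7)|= |(0 7 2 3 16 10 12 4)|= 8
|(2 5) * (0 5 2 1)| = 3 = |(0 5 1)|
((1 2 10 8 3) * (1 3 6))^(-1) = ((1 2 10 8 6))^(-1) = (1 6 8 10 2)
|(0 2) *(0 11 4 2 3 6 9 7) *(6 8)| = 6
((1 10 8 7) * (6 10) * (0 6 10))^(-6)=((0 6)(1 10 8 7))^(-6)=(1 8)(7 10)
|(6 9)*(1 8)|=|(1 8)(6 9)|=2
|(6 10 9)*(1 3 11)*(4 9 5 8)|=|(1 3 11)(4 9 6 10 5 8)|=6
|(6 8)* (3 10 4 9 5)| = 10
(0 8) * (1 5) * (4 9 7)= (0 8)(1 5)(4 9 7)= [8, 5, 2, 3, 9, 1, 6, 4, 0, 7]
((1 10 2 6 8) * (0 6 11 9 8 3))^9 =(1 11)(2 8)(9 10)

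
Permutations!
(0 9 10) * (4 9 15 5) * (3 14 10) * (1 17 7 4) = (0 15 5 1 17 7 4 9 3 14 10) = [15, 17, 2, 14, 9, 1, 6, 4, 8, 3, 0, 11, 12, 13, 10, 5, 16, 7]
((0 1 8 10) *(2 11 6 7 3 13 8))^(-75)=(0 7)(1 3)(2 13)(6 10)(8 11)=((0 1 2 11 6 7 3 13 8 10))^(-75)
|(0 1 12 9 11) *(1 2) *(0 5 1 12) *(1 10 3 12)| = |(0 2 1)(3 12 9 11 5 10)| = 6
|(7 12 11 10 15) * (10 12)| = 6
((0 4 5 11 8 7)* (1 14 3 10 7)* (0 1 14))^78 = (0 7 3 8 5)(1 10 14 11 4)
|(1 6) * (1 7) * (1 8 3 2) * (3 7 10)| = 10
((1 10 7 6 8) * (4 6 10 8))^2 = ((1 8)(4 6)(7 10))^2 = (10)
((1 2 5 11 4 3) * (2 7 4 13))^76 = (13)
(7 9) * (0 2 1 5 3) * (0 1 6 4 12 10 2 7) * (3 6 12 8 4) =(0 7 9)(1 5 6 3)(2 12 10)(4 8) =[7, 5, 12, 1, 8, 6, 3, 9, 4, 0, 2, 11, 10]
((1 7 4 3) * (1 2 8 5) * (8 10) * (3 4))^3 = (1 2 5 3 8 7 10)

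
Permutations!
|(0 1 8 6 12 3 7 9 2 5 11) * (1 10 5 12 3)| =|(0 10 5 11)(1 8 6 3 7 9 2 12)| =8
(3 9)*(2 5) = (2 5)(3 9) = [0, 1, 5, 9, 4, 2, 6, 7, 8, 3]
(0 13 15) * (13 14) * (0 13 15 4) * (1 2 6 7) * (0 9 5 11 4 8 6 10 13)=(0 14 15)(1 2 10 13 8 6 7)(4 9 5 11)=[14, 2, 10, 3, 9, 11, 7, 1, 6, 5, 13, 4, 12, 8, 15, 0]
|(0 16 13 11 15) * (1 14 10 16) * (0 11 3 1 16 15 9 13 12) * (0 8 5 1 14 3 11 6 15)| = 18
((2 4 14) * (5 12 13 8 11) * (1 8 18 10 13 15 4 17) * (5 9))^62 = (1 4 9 17 15 11 2 12 8 14 5)(10 18 13)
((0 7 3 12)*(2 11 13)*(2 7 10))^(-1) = (0 12 3 7 13 11 2 10)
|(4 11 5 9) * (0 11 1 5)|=|(0 11)(1 5 9 4)|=4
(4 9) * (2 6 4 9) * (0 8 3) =(9)(0 8 3)(2 6 4) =[8, 1, 6, 0, 2, 5, 4, 7, 3, 9]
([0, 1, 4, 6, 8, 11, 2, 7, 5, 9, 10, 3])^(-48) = (2 4 8 5 11 3 6)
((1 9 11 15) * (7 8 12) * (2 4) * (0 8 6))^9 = ((0 8 12 7 6)(1 9 11 15)(2 4))^9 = (0 6 7 12 8)(1 9 11 15)(2 4)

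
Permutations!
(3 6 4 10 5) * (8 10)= [0, 1, 2, 6, 8, 3, 4, 7, 10, 9, 5]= (3 6 4 8 10 5)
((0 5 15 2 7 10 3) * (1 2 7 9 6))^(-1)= ((0 5 15 7 10 3)(1 2 9 6))^(-1)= (0 3 10 7 15 5)(1 6 9 2)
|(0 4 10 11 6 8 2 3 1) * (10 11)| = |(0 4 11 6 8 2 3 1)| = 8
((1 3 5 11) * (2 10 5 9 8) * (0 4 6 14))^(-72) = (14)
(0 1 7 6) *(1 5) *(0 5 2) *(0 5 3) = (0 2 5 1 7 6 3) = [2, 7, 5, 0, 4, 1, 3, 6]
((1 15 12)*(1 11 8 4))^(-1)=((1 15 12 11 8 4))^(-1)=(1 4 8 11 12 15)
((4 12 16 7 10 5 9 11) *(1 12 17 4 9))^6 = (17)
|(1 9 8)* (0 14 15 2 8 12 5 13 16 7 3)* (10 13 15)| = 7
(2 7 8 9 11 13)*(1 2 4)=(1 2 7 8 9 11 13 4)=[0, 2, 7, 3, 1, 5, 6, 8, 9, 11, 10, 13, 12, 4]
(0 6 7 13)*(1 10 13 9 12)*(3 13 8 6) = [3, 10, 2, 13, 4, 5, 7, 9, 6, 12, 8, 11, 1, 0] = (0 3 13)(1 10 8 6 7 9 12)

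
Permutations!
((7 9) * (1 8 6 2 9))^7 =((1 8 6 2 9 7))^7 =(1 8 6 2 9 7)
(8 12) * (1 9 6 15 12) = (1 9 6 15 12 8) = [0, 9, 2, 3, 4, 5, 15, 7, 1, 6, 10, 11, 8, 13, 14, 12]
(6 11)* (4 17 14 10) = (4 17 14 10)(6 11) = [0, 1, 2, 3, 17, 5, 11, 7, 8, 9, 4, 6, 12, 13, 10, 15, 16, 14]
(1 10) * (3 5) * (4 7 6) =(1 10)(3 5)(4 7 6) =[0, 10, 2, 5, 7, 3, 4, 6, 8, 9, 1]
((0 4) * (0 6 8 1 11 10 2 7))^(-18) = (11)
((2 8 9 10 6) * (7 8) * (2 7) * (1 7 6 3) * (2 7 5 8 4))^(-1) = (1 3 10 9 8 5)(2 4 7)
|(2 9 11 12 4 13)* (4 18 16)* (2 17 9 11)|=|(2 11 12 18 16 4 13 17 9)|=9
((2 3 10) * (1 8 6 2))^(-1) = ((1 8 6 2 3 10))^(-1) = (1 10 3 2 6 8)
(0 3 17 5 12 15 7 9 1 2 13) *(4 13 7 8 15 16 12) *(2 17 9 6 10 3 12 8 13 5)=[12, 17, 7, 9, 5, 4, 10, 6, 15, 1, 3, 11, 16, 0, 14, 13, 8, 2]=(0 12 16 8 15 13)(1 17 2 7 6 10 3 9)(4 5)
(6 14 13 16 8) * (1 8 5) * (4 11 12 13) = (1 8 6 14 4 11 12 13 16 5) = [0, 8, 2, 3, 11, 1, 14, 7, 6, 9, 10, 12, 13, 16, 4, 15, 5]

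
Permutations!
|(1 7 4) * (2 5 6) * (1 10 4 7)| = |(2 5 6)(4 10)| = 6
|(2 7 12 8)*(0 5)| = 4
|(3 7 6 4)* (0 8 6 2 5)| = 8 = |(0 8 6 4 3 7 2 5)|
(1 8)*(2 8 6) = (1 6 2 8) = [0, 6, 8, 3, 4, 5, 2, 7, 1]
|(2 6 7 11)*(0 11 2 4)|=|(0 11 4)(2 6 7)|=3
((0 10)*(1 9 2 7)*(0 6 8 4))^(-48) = ((0 10 6 8 4)(1 9 2 7))^(-48) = (0 6 4 10 8)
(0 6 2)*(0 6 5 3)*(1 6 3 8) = (0 5 8 1 6 2 3) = [5, 6, 3, 0, 4, 8, 2, 7, 1]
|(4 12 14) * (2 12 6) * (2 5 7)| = 7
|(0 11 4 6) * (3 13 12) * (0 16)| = 15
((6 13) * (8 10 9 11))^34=(13)(8 9)(10 11)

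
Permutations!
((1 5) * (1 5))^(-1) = (5) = ((5))^(-1)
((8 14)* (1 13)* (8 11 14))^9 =(1 13)(11 14)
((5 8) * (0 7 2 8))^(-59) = (0 7 2 8 5)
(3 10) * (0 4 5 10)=(0 4 5 10 3)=[4, 1, 2, 0, 5, 10, 6, 7, 8, 9, 3]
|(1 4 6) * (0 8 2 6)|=6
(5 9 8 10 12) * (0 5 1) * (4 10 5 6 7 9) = (0 6 7 9 8 5 4 10 12 1) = [6, 0, 2, 3, 10, 4, 7, 9, 5, 8, 12, 11, 1]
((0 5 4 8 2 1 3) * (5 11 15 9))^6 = (0 8 15 1 5)(2 9 3 4 11) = ((0 11 15 9 5 4 8 2 1 3))^6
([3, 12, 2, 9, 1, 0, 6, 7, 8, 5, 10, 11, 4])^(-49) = (0 5 9 3)(1 4 12)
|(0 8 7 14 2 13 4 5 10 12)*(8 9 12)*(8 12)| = 11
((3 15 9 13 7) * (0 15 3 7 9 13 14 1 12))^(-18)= ((0 15 13 9 14 1 12))^(-18)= (0 9 12 13 1 15 14)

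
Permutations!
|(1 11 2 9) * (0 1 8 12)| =7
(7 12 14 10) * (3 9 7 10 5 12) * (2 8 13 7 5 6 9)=(2 8 13 7 3)(5 12 14 6 9)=[0, 1, 8, 2, 4, 12, 9, 3, 13, 5, 10, 11, 14, 7, 6]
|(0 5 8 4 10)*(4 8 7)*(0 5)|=4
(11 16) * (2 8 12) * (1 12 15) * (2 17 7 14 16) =[0, 12, 8, 3, 4, 5, 6, 14, 15, 9, 10, 2, 17, 13, 16, 1, 11, 7] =(1 12 17 7 14 16 11 2 8 15)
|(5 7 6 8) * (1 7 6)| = 6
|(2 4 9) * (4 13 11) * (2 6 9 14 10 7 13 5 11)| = |(2 5 11 4 14 10 7 13)(6 9)| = 8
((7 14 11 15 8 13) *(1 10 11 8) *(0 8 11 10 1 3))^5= (0 11 13 3 14 8 15 7)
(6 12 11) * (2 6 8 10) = (2 6 12 11 8 10) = [0, 1, 6, 3, 4, 5, 12, 7, 10, 9, 2, 8, 11]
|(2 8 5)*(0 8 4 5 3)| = |(0 8 3)(2 4 5)| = 3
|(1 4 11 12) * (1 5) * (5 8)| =6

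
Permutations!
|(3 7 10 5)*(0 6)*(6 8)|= |(0 8 6)(3 7 10 5)|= 12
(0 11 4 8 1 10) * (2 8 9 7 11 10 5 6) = (0 10)(1 5 6 2 8)(4 9 7 11) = [10, 5, 8, 3, 9, 6, 2, 11, 1, 7, 0, 4]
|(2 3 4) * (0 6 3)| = 5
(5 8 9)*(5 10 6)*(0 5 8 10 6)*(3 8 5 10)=(0 10)(3 8 9 6 5)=[10, 1, 2, 8, 4, 3, 5, 7, 9, 6, 0]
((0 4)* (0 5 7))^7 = (0 7 5 4)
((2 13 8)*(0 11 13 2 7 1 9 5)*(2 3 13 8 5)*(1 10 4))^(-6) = (0 1)(2 8)(3 7)(4 5)(9 11)(10 13)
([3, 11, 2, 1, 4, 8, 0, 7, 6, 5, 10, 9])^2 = (0 1 9 8)(3 11 5 6)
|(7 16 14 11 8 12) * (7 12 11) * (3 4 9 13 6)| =30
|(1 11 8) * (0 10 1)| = 5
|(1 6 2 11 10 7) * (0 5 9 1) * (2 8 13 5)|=30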